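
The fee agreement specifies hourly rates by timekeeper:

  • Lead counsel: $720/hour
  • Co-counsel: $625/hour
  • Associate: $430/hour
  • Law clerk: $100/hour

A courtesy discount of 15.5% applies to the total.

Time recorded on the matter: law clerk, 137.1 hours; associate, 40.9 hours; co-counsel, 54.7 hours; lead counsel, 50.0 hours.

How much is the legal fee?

$85,754.40

Lead counsel: 50.0 × $720 = $36,000.00
Co-counsel: 54.7 × $625 = $34,187.50
Associate: 40.9 × $430 = $17,587.00
Law clerk: 137.1 × $100 = $13,710.00
Subtotal: $101,484.50
Less 15.5% discount: −$15,730.10
Total: $101,484.50 − $15,730.10 = $85,754.40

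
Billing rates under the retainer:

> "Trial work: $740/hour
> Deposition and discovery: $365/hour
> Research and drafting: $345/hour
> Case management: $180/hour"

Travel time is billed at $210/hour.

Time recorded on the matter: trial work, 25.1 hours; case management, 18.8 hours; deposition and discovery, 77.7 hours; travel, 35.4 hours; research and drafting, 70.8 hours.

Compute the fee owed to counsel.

Trial work: 25.1 × $740 = $18,574.00
Deposition and discovery: 77.7 × $365 = $28,360.50
Research and drafting: 70.8 × $345 = $24,426.00
Case management: 18.8 × $180 = $3,384.00
Subtotal: $18,574.00 + $28,360.50 + $24,426.00 + $3,384.00 = $74,744.50
Travel: 35.4 × $210 = $7,434.00
Total: $74,744.50 + $7,434.00 = $82,178.50

$82,178.50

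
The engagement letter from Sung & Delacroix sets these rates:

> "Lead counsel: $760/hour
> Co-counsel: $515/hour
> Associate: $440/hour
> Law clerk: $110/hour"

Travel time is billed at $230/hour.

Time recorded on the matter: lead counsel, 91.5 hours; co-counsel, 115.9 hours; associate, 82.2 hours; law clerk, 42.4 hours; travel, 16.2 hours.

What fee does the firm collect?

$173,786.50

Lead counsel: 91.5 × $760 = $69,540.00
Co-counsel: 115.9 × $515 = $59,688.50
Associate: 82.2 × $440 = $36,168.00
Law clerk: 42.4 × $110 = $4,664.00
Subtotal: $69,540.00 + $59,688.50 + $36,168.00 + $4,664.00 = $170,060.50
Travel: 16.2 × $230 = $3,726.00
Total: $170,060.50 + $3,726.00 = $173,786.50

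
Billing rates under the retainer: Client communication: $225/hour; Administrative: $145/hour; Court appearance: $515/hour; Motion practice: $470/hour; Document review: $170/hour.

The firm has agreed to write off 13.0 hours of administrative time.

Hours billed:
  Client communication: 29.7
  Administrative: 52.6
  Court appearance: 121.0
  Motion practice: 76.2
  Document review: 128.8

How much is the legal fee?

$132,449.50

Client communication: 29.7 × $225 = $6,682.50
Administrative: 52.6 × $145 = $7,627.00
Court appearance: 121.0 × $515 = $62,315.00
Motion practice: 76.2 × $470 = $35,814.00
Document review: 128.8 × $170 = $21,896.00
Subtotal: $134,334.50
Write-off: 13.0 × $145 = $1,885.00
Total: $134,334.50 − $1,885.00 = $132,449.50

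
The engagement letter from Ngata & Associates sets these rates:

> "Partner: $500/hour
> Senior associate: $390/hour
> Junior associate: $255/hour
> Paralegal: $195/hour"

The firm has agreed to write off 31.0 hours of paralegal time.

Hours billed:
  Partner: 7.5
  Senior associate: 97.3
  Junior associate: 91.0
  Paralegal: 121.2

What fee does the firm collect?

Partner: 7.5 × $500 = $3,750.00
Senior associate: 97.3 × $390 = $37,947.00
Junior associate: 91.0 × $255 = $23,205.00
Paralegal: 121.2 × $195 = $23,634.00
Subtotal: $88,536.00
Write-off: 31.0 × $195 = $6,045.00
Total: $88,536.00 − $6,045.00 = $82,491.00

$82,491.00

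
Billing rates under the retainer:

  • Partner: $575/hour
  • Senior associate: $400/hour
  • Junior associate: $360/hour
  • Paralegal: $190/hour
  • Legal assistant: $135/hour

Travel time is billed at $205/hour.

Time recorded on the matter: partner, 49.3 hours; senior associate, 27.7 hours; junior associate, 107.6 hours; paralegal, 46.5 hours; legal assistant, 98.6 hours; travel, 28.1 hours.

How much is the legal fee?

$106,070.00

Partner: 49.3 × $575 = $28,347.50
Senior associate: 27.7 × $400 = $11,080.00
Junior associate: 107.6 × $360 = $38,736.00
Paralegal: 46.5 × $190 = $8,835.00
Legal assistant: 98.6 × $135 = $13,311.00
Subtotal: $28,347.50 + $11,080.00 + $38,736.00 + $8,835.00 + $13,311.00 = $100,309.50
Travel: 28.1 × $205 = $5,760.50
Total: $100,309.50 + $5,760.50 = $106,070.00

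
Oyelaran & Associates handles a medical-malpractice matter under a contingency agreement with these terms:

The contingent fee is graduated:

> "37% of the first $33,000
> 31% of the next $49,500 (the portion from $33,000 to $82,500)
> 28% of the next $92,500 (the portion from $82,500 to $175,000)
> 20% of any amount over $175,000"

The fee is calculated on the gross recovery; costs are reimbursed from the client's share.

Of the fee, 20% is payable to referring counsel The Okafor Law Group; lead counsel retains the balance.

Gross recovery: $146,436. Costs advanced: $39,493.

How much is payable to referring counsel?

Fee base is the gross recovery, $146,436; costs are reimbursed separately.
First $33,000 at 37% = $12,210.00
Next $49,500 at 31% = $15,345.00
Remaining $63,936 at 28% = $17,902.08
Fee: $12,210.00 + $15,345.00 + $17,902.08 = $45,457.08
Referral share: 20% of $45,457.08 = $9,091.42; lead counsel retains $45,457.08 − $9,091.42 = $36,365.66.

$9,091.42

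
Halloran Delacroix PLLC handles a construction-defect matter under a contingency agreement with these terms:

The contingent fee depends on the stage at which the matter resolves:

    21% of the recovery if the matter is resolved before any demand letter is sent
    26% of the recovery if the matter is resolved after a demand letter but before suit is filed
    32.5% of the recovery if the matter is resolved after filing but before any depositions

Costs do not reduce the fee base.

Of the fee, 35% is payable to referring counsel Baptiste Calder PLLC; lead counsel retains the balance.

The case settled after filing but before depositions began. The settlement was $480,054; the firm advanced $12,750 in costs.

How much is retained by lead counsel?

$101,411.41

Fee base is the gross recovery, $480,054; costs are reimbursed separately.
The matter settled after filing but before depositions began, so the 32.5% rate applies.
$480,054 × 32.5% = $156,017.55
Referral share: 35% of $156,017.55 = $54,606.14; lead counsel retains $156,017.55 − $54,606.14 = $101,411.41.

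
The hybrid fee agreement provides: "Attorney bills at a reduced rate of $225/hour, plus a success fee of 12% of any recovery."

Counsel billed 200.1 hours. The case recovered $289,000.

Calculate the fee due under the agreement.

Hourly: 200.1 × $225 = $45,022.50
Success fee: 12% of $289,000 = $34,680.00
Total: $45,022.50 + $34,680.00 = $79,702.50

$79,702.50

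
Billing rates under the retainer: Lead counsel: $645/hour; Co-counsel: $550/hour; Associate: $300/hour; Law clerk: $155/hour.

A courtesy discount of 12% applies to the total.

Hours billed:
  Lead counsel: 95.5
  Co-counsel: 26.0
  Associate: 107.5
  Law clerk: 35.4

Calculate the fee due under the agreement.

$99,998.36

Lead counsel: 95.5 × $645 = $61,597.50
Co-counsel: 26.0 × $550 = $14,300.00
Associate: 107.5 × $300 = $32,250.00
Law clerk: 35.4 × $155 = $5,487.00
Subtotal: $113,634.50
Less 12% discount: −$13,636.14
Total: $113,634.50 − $13,636.14 = $99,998.36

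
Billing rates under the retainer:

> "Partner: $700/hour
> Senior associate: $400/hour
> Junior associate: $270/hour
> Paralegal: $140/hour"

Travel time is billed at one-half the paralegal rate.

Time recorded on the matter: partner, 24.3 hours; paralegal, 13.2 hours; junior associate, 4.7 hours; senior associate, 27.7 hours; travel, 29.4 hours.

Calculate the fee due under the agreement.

$33,265.00

Partner: 24.3 × $700 = $17,010.00
Senior associate: 27.7 × $400 = $11,080.00
Junior associate: 4.7 × $270 = $1,269.00
Paralegal: 13.2 × $140 = $1,848.00
Subtotal: $17,010.00 + $11,080.00 + $1,269.00 + $1,848.00 = $31,207.00
Travel: 29.4 × ($140 ÷ 2) = 29.4 × $70.00 = $2,058.00
Total: $31,207.00 + $2,058.00 = $33,265.00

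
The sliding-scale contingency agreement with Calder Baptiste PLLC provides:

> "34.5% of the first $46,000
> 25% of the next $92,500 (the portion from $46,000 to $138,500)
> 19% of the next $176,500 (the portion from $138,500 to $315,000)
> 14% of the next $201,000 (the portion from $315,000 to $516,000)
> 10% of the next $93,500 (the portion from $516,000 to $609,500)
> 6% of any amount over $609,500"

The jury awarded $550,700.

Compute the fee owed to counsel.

$104,140.00

First $46,000 at 34.5% = $15,870.00
Next $92,500 at 25% = $23,125.00
Next $176,500 at 19% = $33,535.00
Next $201,000 at 14% = $28,140.00
Remaining $34,700 at 10% = $3,470.00
Fee: $15,870.00 + $23,125.00 + $33,535.00 + $28,140.00 + $3,470.00 = $104,140.00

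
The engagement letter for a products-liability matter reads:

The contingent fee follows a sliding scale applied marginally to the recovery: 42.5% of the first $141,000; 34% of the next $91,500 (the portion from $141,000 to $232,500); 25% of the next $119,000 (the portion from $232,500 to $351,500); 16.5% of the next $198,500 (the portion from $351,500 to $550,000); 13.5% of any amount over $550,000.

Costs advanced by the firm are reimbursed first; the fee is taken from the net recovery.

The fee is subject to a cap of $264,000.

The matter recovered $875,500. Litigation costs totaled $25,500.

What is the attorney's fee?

Fee base (net of costs): $875,500 − $25,500 = $850,000
First $141,000 at 42.5% = $59,925.00
Next $91,500 at 34% = $31,110.00
Next $119,000 at 25% = $29,750.00
Next $198,500 at 16.5% = $32,752.50
Remaining $300,000 at 13.5% = $40,500.00
Fee: $59,925.00 + $31,110.00 + $29,750.00 + $32,752.50 + $40,500.00 = $194,037.50
$194,037.50 is under the $264,000 cap.

$194,037.50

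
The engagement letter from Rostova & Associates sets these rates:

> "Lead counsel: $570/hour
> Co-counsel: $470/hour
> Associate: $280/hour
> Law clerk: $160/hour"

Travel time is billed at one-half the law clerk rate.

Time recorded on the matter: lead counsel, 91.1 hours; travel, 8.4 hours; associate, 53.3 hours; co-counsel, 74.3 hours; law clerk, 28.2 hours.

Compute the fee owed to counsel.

Lead counsel: 91.1 × $570 = $51,927.00
Co-counsel: 74.3 × $470 = $34,921.00
Associate: 53.3 × $280 = $14,924.00
Law clerk: 28.2 × $160 = $4,512.00
Subtotal: $51,927.00 + $34,921.00 + $14,924.00 + $4,512.00 = $106,284.00
Travel: 8.4 × ($160 ÷ 2) = 8.4 × $80.00 = $672.00
Total: $106,284.00 + $672.00 = $106,956.00

$106,956.00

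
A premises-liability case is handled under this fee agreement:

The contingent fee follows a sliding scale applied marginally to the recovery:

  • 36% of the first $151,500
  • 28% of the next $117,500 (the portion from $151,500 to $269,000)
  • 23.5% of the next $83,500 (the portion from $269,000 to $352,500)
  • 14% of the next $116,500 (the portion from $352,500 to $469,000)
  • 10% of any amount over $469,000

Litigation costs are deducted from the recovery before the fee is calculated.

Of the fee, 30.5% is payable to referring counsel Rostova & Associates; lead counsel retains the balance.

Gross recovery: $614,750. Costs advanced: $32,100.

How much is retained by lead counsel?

$93,642.56

Fee base (net of costs): $614,750 − $32,100 = $582,650
First $151,500 at 36% = $54,540.00
Next $117,500 at 28% = $32,900.00
Next $83,500 at 23.5% = $19,622.50
Next $116,500 at 14% = $16,310.00
Remaining $113,650 at 10% = $11,365.00
Fee: $54,540.00 + $32,900.00 + $19,622.50 + $16,310.00 + $11,365.00 = $134,737.50
Referral share: 30.5% of $134,737.50 = $41,094.94; lead counsel retains $134,737.50 − $41,094.94 = $93,642.56.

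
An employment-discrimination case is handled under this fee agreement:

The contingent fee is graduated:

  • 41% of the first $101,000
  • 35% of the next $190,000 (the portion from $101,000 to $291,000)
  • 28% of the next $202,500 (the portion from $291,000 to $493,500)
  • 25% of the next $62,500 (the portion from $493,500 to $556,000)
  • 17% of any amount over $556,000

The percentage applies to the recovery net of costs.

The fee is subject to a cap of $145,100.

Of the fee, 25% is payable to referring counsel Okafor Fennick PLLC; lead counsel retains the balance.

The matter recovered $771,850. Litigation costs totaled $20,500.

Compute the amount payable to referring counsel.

$36,275.00

Fee base (net of costs): $771,850 − $20,500 = $751,350
First $101,000 at 41% = $41,410.00
Next $190,000 at 35% = $66,500.00
Next $202,500 at 28% = $56,700.00
Next $62,500 at 25% = $15,625.00
Remaining $195,350 at 17% = $33,209.50
Fee: $41,410.00 + $66,500.00 + $56,700.00 + $15,625.00 + $33,209.50 = $213,444.50
$213,444.50 exceeds the $145,100 cap, so the fee is capped at $145,100.00.
Referral share: 25% of $145,100.00 = $36,275.00; lead counsel retains $145,100.00 − $36,275.00 = $108,825.00.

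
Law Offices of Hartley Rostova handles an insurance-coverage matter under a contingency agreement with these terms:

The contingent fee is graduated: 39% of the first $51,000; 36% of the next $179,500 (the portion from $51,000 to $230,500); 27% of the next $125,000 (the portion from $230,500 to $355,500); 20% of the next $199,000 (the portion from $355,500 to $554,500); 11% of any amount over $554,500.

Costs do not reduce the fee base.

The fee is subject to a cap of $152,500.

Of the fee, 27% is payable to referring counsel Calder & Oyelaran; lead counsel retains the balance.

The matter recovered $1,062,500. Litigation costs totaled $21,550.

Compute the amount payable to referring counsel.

Fee base is the gross recovery, $1,062,500; costs are reimbursed separately.
First $51,000 at 39% = $19,890.00
Next $179,500 at 36% = $64,620.00
Next $125,000 at 27% = $33,750.00
Next $199,000 at 20% = $39,800.00
Remaining $508,000 at 11% = $55,880.00
Fee: $19,890.00 + $64,620.00 + $33,750.00 + $39,800.00 + $55,880.00 = $213,940.00
$213,940.00 exceeds the $152,500 cap, so the fee is capped at $152,500.00.
Referral share: 27% of $152,500.00 = $41,175.00; lead counsel retains $152,500.00 − $41,175.00 = $111,325.00.

$41,175.00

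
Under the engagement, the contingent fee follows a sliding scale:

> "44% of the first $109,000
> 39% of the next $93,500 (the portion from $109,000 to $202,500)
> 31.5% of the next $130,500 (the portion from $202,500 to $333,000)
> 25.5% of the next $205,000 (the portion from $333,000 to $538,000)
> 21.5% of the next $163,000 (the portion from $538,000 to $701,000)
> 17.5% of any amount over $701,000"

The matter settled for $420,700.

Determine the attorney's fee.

First $109,000 at 44% = $47,960.00
Next $93,500 at 39% = $36,465.00
Next $130,500 at 31.5% = $41,107.50
Remaining $87,700 at 25.5% = $22,363.50
Fee: $47,960.00 + $36,465.00 + $41,107.50 + $22,363.50 = $147,896.00

$147,896.00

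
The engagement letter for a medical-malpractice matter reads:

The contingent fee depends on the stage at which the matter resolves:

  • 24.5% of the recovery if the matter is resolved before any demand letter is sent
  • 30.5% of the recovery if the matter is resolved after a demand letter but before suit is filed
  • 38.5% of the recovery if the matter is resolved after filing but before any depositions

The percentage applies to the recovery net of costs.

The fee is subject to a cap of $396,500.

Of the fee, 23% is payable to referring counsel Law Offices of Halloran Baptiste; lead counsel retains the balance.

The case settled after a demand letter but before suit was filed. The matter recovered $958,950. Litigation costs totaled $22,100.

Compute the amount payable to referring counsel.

Fee base (net of costs): $958,950 − $22,100 = $936,850
The matter settled after a demand letter but before suit was filed, so the 30.5% rate applies.
$936,850 × 30.5% = $285,739.25
$285,739.25 is under the $396,500 cap.
Referral share: 23% of $285,739.25 = $65,720.03; lead counsel retains $285,739.25 − $65,720.03 = $220,019.22.

$65,720.03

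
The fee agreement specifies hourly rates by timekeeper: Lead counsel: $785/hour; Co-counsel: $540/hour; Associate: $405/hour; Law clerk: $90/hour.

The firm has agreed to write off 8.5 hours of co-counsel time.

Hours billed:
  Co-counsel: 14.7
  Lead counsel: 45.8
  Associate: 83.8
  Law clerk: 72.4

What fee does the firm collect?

$79,756.00

Lead counsel: 45.8 × $785 = $35,953.00
Co-counsel: 14.7 × $540 = $7,938.00
Associate: 83.8 × $405 = $33,939.00
Law clerk: 72.4 × $90 = $6,516.00
Subtotal: $84,346.00
Write-off: 8.5 × $540 = $4,590.00
Total: $84,346.00 − $4,590.00 = $79,756.00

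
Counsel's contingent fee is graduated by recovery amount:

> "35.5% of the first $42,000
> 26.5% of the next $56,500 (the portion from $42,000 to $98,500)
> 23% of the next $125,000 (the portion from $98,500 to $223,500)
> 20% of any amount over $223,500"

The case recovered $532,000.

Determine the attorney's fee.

First $42,000 at 35.5% = $14,910.00
Next $56,500 at 26.5% = $14,972.50
Next $125,000 at 23% = $28,750.00
Remaining $308,500 at 20% = $61,700.00
Fee: $14,910.00 + $14,972.50 + $28,750.00 + $61,700.00 = $120,332.50

$120,332.50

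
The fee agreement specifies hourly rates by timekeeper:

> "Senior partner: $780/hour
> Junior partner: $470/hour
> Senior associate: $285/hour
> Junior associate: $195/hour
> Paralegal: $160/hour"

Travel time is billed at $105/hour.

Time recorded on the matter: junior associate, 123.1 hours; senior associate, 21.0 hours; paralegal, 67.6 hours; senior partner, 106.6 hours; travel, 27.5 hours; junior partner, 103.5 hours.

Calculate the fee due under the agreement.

$175,486.00

Senior partner: 106.6 × $780 = $83,148.00
Junior partner: 103.5 × $470 = $48,645.00
Senior associate: 21.0 × $285 = $5,985.00
Junior associate: 123.1 × $195 = $24,004.50
Paralegal: 67.6 × $160 = $10,816.00
Subtotal: $83,148.00 + $48,645.00 + $5,985.00 + $24,004.50 + $10,816.00 = $172,598.50
Travel: 27.5 × $105 = $2,887.50
Total: $172,598.50 + $2,887.50 = $175,486.00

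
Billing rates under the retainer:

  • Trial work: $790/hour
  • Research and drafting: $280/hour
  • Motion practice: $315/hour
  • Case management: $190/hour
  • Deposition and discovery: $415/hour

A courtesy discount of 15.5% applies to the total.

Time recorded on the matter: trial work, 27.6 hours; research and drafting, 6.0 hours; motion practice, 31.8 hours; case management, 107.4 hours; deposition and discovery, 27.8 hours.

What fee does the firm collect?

Trial work: 27.6 × $790 = $21,804.00
Research and drafting: 6.0 × $280 = $1,680.00
Motion practice: 31.8 × $315 = $10,017.00
Case management: 107.4 × $190 = $20,406.00
Deposition and discovery: 27.8 × $415 = $11,537.00
Subtotal: $65,444.00
Less 15.5% discount: −$10,143.82
Total: $65,444.00 − $10,143.82 = $55,300.18

$55,300.18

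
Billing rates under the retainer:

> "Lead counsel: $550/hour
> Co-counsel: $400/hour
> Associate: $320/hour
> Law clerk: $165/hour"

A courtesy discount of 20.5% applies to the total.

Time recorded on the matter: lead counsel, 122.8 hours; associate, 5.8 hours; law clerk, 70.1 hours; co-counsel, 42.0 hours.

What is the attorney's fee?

Lead counsel: 122.8 × $550 = $67,540.00
Co-counsel: 42.0 × $400 = $16,800.00
Associate: 5.8 × $320 = $1,856.00
Law clerk: 70.1 × $165 = $11,566.50
Subtotal: $97,762.50
Less 20.5% discount: −$20,041.31
Total: $97,762.50 − $20,041.31 = $77,721.19

$77,721.19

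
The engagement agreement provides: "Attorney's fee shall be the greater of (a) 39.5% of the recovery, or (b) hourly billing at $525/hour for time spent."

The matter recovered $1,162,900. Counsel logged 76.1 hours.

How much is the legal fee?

$459,345.50

(a) 39.5% of $1,162,900 = $459,345.50
(b) 76.1 × $525 = $39,952.50
The greater is (a): $459,345.50.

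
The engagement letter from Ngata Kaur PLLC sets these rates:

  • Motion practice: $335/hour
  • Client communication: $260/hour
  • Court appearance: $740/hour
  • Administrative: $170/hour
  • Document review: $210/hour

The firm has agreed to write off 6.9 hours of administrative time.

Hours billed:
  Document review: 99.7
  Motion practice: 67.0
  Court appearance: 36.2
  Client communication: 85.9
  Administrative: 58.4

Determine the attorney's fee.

Motion practice: 67.0 × $335 = $22,445.00
Client communication: 85.9 × $260 = $22,334.00
Court appearance: 36.2 × $740 = $26,788.00
Administrative: 58.4 × $170 = $9,928.00
Document review: 99.7 × $210 = $20,937.00
Subtotal: $102,432.00
Write-off: 6.9 × $170 = $1,173.00
Total: $102,432.00 − $1,173.00 = $101,259.00

$101,259.00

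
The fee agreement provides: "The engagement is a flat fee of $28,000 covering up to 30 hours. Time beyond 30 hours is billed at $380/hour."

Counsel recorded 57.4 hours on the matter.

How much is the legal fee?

$38,412.00

Flat fee: $28,000.00
Excess hours: 57.4 − 30 = 27.4
Overrun: 27.4 × $380 = $10,412.00
Total: $28,000.00 + $10,412.00 = $38,412.00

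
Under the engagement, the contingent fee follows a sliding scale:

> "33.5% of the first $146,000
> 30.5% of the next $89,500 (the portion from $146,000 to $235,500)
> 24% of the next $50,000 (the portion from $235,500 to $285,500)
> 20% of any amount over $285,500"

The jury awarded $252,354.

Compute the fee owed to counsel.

First $146,000 at 33.5% = $48,910.00
Next $89,500 at 30.5% = $27,297.50
Remaining $16,854 at 24% = $4,044.96
Fee: $48,910.00 + $27,297.50 + $4,044.96 = $80,252.46

$80,252.46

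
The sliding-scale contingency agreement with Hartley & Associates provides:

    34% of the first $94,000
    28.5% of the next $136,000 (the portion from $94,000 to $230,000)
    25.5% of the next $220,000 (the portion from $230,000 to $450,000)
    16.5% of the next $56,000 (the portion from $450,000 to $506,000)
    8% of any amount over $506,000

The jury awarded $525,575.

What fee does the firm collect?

First $94,000 at 34% = $31,960.00
Next $136,000 at 28.5% = $38,760.00
Next $220,000 at 25.5% = $56,100.00
Next $56,000 at 16.5% = $9,240.00
Remaining $19,575 at 8% = $1,566.00
Fee: $31,960.00 + $38,760.00 + $56,100.00 + $9,240.00 + $1,566.00 = $137,626.00

$137,626.00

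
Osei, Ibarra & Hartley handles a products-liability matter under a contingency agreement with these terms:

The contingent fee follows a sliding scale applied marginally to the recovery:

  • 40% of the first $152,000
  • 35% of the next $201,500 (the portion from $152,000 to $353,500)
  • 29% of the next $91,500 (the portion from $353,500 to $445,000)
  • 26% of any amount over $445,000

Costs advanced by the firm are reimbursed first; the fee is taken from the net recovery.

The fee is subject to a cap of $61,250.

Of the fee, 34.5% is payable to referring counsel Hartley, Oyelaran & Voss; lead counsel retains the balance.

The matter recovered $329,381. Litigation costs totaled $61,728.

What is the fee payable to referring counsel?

Fee base (net of costs): $329,381 − $61,728 = $267,653
First $152,000 at 40% = $60,800.00
Remaining $115,653 at 35% = $40,478.55
Fee: $60,800.00 + $40,478.55 = $101,278.55
$101,278.55 exceeds the $61,250 cap, so the fee is capped at $61,250.00.
Referral share: 34.5% of $61,250.00 = $21,131.25; lead counsel retains $61,250.00 − $21,131.25 = $40,118.75.

$21,131.25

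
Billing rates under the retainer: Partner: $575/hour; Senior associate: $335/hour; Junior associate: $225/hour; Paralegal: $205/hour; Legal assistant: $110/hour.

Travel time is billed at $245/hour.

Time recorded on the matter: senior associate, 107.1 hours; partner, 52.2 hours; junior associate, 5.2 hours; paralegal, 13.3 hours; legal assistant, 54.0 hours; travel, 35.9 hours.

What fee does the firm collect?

Partner: 52.2 × $575 = $30,015.00
Senior associate: 107.1 × $335 = $35,878.50
Junior associate: 5.2 × $225 = $1,170.00
Paralegal: 13.3 × $205 = $2,726.50
Legal assistant: 54.0 × $110 = $5,940.00
Subtotal: $30,015.00 + $35,878.50 + $1,170.00 + $2,726.50 + $5,940.00 = $75,730.00
Travel: 35.9 × $245 = $8,795.50
Total: $75,730.00 + $8,795.50 = $84,525.50

$84,525.50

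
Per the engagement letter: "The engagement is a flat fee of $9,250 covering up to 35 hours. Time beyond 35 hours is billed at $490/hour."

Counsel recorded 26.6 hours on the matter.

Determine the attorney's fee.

26.6 hours is within the 35-hour scope; only the flat fee applies.

$9,250.00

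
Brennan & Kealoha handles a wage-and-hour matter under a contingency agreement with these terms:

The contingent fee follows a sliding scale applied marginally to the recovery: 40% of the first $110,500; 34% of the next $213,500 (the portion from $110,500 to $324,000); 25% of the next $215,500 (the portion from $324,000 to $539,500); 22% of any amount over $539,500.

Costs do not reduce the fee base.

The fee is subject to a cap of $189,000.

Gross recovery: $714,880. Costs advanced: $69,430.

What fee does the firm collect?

Fee base is the gross recovery, $714,880; costs are reimbursed separately.
First $110,500 at 40% = $44,200.00
Next $213,500 at 34% = $72,590.00
Next $215,500 at 25% = $53,875.00
Remaining $175,380 at 22% = $38,583.60
Fee: $44,200.00 + $72,590.00 + $53,875.00 + $38,583.60 = $209,248.60
$209,248.60 exceeds the $189,000 cap, so the fee is capped at $189,000.00.

$189,000.00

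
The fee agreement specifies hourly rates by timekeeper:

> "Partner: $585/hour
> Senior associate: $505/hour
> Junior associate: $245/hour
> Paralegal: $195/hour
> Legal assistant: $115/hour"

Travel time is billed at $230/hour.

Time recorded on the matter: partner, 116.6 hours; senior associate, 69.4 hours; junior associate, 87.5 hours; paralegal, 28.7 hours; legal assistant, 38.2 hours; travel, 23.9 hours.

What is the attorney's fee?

Partner: 116.6 × $585 = $68,211.00
Senior associate: 69.4 × $505 = $35,047.00
Junior associate: 87.5 × $245 = $21,437.50
Paralegal: 28.7 × $195 = $5,596.50
Legal assistant: 38.2 × $115 = $4,393.00
Subtotal: $68,211.00 + $35,047.00 + $21,437.50 + $5,596.50 + $4,393.00 = $134,685.00
Travel: 23.9 × $230 = $5,497.00
Total: $134,685.00 + $5,497.00 = $140,182.00

$140,182.00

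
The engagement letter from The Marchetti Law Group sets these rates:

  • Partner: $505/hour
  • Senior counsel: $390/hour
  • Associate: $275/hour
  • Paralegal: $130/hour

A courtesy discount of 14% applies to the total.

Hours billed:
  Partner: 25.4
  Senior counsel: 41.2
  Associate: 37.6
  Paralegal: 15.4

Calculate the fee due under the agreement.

Partner: 25.4 × $505 = $12,827.00
Senior counsel: 41.2 × $390 = $16,068.00
Associate: 37.6 × $275 = $10,340.00
Paralegal: 15.4 × $130 = $2,002.00
Subtotal: $41,237.00
Less 14% discount: −$5,773.18
Total: $41,237.00 − $5,773.18 = $35,463.82

$35,463.82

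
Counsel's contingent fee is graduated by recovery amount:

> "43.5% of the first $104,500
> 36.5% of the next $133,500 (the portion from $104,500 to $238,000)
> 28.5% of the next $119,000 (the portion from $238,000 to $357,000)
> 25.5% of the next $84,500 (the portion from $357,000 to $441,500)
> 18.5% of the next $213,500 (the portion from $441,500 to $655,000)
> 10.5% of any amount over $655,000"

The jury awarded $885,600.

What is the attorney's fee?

$213,358.00

First $104,500 at 43.5% = $45,457.50
Next $133,500 at 36.5% = $48,727.50
Next $119,000 at 28.5% = $33,915.00
Next $84,500 at 25.5% = $21,547.50
Next $213,500 at 18.5% = $39,497.50
Remaining $230,600 at 10.5% = $24,213.00
Fee: $45,457.50 + $48,727.50 + $33,915.00 + $21,547.50 + $39,497.50 + $24,213.00 = $213,358.00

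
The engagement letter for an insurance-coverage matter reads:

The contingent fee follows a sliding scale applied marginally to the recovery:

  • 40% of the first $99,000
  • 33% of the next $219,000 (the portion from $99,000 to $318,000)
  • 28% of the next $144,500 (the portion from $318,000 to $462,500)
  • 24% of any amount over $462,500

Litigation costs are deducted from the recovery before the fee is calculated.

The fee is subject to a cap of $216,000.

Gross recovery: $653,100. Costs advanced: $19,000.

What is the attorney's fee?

Fee base (net of costs): $653,100 − $19,000 = $634,100
First $99,000 at 40% = $39,600.00
Next $219,000 at 33% = $72,270.00
Next $144,500 at 28% = $40,460.00
Remaining $171,600 at 24% = $41,184.00
Fee: $39,600.00 + $72,270.00 + $40,460.00 + $41,184.00 = $193,514.00
$193,514.00 is under the $216,000 cap.

$193,514.00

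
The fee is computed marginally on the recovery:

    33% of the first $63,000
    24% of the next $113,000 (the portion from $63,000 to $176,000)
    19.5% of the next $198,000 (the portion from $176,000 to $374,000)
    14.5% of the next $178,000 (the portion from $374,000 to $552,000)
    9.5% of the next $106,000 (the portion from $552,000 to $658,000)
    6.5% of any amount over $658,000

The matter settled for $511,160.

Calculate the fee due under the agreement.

$106,408.20

First $63,000 at 33% = $20,790.00
Next $113,000 at 24% = $27,120.00
Next $198,000 at 19.5% = $38,610.00
Remaining $137,160 at 14.5% = $19,888.20
Fee: $20,790.00 + $27,120.00 + $38,610.00 + $19,888.20 = $106,408.20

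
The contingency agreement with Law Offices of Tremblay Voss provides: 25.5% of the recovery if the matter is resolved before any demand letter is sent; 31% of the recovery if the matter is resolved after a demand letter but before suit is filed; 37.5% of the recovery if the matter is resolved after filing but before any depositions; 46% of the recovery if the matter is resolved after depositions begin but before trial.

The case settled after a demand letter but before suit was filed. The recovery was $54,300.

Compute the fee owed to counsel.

$16,833.00

The matter settled after a demand letter but before suit was filed, so the 31% rate applies.
$54,300 × 31% = $16,833.00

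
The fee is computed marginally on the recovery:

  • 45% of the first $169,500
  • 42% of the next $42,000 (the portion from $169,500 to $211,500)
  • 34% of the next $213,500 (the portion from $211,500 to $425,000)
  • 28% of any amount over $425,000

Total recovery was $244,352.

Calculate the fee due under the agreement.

$105,084.68

First $169,500 at 45% = $76,275.00
Next $42,000 at 42% = $17,640.00
Remaining $32,852 at 34% = $11,169.68
Fee: $76,275.00 + $17,640.00 + $11,169.68 = $105,084.68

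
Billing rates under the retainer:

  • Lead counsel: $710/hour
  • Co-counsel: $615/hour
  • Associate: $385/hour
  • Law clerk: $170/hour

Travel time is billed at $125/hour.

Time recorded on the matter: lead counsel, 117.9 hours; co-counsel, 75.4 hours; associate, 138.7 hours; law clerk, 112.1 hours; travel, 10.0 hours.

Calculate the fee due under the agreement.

$203,786.50

Lead counsel: 117.9 × $710 = $83,709.00
Co-counsel: 75.4 × $615 = $46,371.00
Associate: 138.7 × $385 = $53,399.50
Law clerk: 112.1 × $170 = $19,057.00
Subtotal: $83,709.00 + $46,371.00 + $53,399.50 + $19,057.00 = $202,536.50
Travel: 10.0 × $125 = $1,250.00
Total: $202,536.50 + $1,250.00 = $203,786.50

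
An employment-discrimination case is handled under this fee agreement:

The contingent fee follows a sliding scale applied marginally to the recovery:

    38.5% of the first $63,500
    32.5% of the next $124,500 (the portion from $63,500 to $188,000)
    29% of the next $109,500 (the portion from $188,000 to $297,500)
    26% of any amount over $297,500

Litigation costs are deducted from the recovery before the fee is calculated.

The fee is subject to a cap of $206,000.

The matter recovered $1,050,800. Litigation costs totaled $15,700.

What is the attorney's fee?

Fee base (net of costs): $1,050,800 − $15,700 = $1,035,100
First $63,500 at 38.5% = $24,447.50
Next $124,500 at 32.5% = $40,462.50
Next $109,500 at 29% = $31,755.00
Remaining $737,600 at 26% = $191,776.00
Fee: $24,447.50 + $40,462.50 + $31,755.00 + $191,776.00 = $288,441.00
$288,441.00 exceeds the $206,000 cap, so the fee is capped at $206,000.00.

$206,000.00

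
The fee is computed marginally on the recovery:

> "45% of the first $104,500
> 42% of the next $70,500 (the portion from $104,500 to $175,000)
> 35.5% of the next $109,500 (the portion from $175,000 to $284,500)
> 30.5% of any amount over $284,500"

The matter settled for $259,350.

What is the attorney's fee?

$106,579.25

First $104,500 at 45% = $47,025.00
Next $70,500 at 42% = $29,610.00
Remaining $84,350 at 35.5% = $29,944.25
Fee: $47,025.00 + $29,610.00 + $29,944.25 = $106,579.25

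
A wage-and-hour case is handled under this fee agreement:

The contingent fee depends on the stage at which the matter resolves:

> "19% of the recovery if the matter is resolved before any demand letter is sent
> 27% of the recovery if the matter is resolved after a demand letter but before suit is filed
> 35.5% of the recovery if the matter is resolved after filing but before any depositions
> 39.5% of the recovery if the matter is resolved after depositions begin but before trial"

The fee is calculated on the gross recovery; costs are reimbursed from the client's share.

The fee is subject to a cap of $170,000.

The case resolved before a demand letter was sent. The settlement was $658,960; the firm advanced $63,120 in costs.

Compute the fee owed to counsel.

$125,202.40

Fee base is the gross recovery, $658,960; costs are reimbursed separately.
The matter resolved before a demand letter was sent, so the 19% rate applies.
$658,960 × 19% = $125,202.40
$125,202.40 is under the $170,000 cap.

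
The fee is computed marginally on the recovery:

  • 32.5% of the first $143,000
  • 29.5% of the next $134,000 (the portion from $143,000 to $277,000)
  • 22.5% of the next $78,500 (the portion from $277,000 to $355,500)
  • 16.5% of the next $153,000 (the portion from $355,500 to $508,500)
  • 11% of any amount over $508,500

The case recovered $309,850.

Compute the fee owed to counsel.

$93,396.25

First $143,000 at 32.5% = $46,475.00
Next $134,000 at 29.5% = $39,530.00
Remaining $32,850 at 22.5% = $7,391.25
Fee: $46,475.00 + $39,530.00 + $7,391.25 = $93,396.25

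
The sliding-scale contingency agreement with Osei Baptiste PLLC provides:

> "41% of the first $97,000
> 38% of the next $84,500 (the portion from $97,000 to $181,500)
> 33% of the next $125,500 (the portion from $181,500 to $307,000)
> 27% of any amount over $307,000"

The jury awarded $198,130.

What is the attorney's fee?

$77,367.90

First $97,000 at 41% = $39,770.00
Next $84,500 at 38% = $32,110.00
Remaining $16,630 at 33% = $5,487.90
Fee: $39,770.00 + $32,110.00 + $5,487.90 = $77,367.90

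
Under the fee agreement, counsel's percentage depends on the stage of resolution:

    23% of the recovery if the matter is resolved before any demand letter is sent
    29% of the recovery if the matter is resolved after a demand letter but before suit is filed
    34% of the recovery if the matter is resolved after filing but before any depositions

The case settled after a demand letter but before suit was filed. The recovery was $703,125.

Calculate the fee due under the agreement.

The matter settled after a demand letter but before suit was filed, so the 29% rate applies.
$703,125 × 29% = $203,906.25

$203,906.25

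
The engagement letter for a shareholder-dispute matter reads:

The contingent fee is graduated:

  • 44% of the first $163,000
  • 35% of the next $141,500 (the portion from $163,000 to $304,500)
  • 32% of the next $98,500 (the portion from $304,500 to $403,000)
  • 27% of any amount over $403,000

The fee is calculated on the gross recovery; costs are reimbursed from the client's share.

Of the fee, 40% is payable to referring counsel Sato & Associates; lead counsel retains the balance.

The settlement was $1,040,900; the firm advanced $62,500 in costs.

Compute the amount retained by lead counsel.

$194,998.80

Fee base is the gross recovery, $1,040,900; costs are reimbursed separately.
First $163,000 at 44% = $71,720.00
Next $141,500 at 35% = $49,525.00
Next $98,500 at 32% = $31,520.00
Remaining $637,900 at 27% = $172,233.00
Fee: $71,720.00 + $49,525.00 + $31,520.00 + $172,233.00 = $324,998.00
Referral share: 40% of $324,998.00 = $129,999.20; lead counsel retains $324,998.00 − $129,999.20 = $194,998.80.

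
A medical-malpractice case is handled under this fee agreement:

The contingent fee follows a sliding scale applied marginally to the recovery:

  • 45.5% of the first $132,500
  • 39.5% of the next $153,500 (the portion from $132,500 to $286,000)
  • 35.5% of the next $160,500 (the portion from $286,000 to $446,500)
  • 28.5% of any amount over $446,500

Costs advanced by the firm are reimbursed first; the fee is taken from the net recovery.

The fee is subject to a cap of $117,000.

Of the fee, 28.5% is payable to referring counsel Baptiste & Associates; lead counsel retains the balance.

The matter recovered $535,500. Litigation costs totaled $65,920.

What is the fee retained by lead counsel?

$83,655.00

Fee base (net of costs): $535,500 − $65,920 = $469,580
First $132,500 at 45.5% = $60,287.50
Next $153,500 at 39.5% = $60,632.50
Next $160,500 at 35.5% = $56,977.50
Remaining $23,080 at 28.5% = $6,577.80
Fee: $60,287.50 + $60,632.50 + $56,977.50 + $6,577.80 = $184,475.30
$184,475.30 exceeds the $117,000 cap, so the fee is capped at $117,000.00.
Referral share: 28.5% of $117,000.00 = $33,345.00; lead counsel retains $117,000.00 − $33,345.00 = $83,655.00.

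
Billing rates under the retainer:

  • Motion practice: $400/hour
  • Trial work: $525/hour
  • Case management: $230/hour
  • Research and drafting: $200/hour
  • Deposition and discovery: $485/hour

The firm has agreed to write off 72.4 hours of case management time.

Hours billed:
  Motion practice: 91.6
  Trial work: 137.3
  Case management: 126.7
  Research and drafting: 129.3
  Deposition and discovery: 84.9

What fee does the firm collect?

Motion practice: 91.6 × $400 = $36,640.00
Trial work: 137.3 × $525 = $72,082.50
Case management: 126.7 × $230 = $29,141.00
Research and drafting: 129.3 × $200 = $25,860.00
Deposition and discovery: 84.9 × $485 = $41,176.50
Subtotal: $204,900.00
Write-off: 72.4 × $230 = $16,652.00
Total: $204,900.00 − $16,652.00 = $188,248.00

$188,248.00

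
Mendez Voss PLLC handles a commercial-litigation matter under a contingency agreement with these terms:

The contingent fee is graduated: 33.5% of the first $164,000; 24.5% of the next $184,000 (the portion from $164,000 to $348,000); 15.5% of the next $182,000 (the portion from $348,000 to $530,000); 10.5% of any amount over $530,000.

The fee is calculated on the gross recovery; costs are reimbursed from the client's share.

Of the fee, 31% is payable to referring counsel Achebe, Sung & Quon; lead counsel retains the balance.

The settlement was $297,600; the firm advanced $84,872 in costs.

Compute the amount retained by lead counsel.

$60,493.68

Fee base is the gross recovery, $297,600; costs are reimbursed separately.
First $164,000 at 33.5% = $54,940.00
Remaining $133,600 at 24.5% = $32,732.00
Fee: $54,940.00 + $32,732.00 = $87,672.00
Referral share: 31% of $87,672.00 = $27,178.32; lead counsel retains $87,672.00 − $27,178.32 = $60,493.68.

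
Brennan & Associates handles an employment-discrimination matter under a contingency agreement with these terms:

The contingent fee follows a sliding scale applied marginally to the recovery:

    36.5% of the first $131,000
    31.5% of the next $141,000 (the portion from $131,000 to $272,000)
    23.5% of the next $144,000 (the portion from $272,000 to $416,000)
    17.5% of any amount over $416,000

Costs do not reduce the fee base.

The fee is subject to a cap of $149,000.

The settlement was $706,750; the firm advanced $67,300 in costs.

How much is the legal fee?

Fee base is the gross recovery, $706,750; costs are reimbursed separately.
First $131,000 at 36.5% = $47,815.00
Next $141,000 at 31.5% = $44,415.00
Next $144,000 at 23.5% = $33,840.00
Remaining $290,750 at 17.5% = $50,881.25
Fee: $47,815.00 + $44,415.00 + $33,840.00 + $50,881.25 = $176,951.25
$176,951.25 exceeds the $149,000 cap, so the fee is capped at $149,000.00.

$149,000.00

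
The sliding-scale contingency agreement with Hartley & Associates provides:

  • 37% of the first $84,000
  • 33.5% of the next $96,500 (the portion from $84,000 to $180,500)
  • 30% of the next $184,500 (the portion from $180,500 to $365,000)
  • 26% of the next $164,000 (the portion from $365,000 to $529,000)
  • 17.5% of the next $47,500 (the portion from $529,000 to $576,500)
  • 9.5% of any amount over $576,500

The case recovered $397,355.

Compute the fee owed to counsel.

$127,169.80

First $84,000 at 37% = $31,080.00
Next $96,500 at 33.5% = $32,327.50
Next $184,500 at 30% = $55,350.00
Remaining $32,355 at 26% = $8,412.30
Fee: $31,080.00 + $32,327.50 + $55,350.00 + $8,412.30 = $127,169.80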